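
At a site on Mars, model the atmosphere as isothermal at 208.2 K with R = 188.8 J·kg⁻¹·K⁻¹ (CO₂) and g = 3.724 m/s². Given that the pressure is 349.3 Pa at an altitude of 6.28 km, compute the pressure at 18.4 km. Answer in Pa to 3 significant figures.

P ≈ 111 Pa

Scale height: H = RT/g = 188.8 × 208.2 / 3.724 = 10555 m.
Between two levels, P₂ = P₁ exp(−Δz/H) with Δz = z₂ − z₁.
Δz = 18400 − 6280.0 = 12120 m; Δz/H = 12120/10555 = 1.1483.
P₂ = 349.3 × exp(−1.1483) = 349.3 × 0.31718 = 110.79 Pa.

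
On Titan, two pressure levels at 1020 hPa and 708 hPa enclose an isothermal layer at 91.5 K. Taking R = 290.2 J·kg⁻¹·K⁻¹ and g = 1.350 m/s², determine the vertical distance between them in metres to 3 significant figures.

Hypsometric equation: Δz = (R T̄/g) ln(P₁/P₂).
R T̄/g = 290.2 × 91.5 / 1.350 = 19669 m.
ln(1020/708) = ln(1.4407) = 0.36513.
Δz = 19669 × 0.36513 = 7181.7 m.

Δz ≈ 7180 m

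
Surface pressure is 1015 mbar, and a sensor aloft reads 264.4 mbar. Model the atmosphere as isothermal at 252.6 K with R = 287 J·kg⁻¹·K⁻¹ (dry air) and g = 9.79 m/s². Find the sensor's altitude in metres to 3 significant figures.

Scale height: H = RT/g = 287 × 252.6 / 9.79 = 7405.1 m.
Invert the barometric formula: z = H ln(P₀/P).
P₀/P = 1015/264.4 = 3.8389; ln(3.8389) = 1.3452.
z = 7405.1 × 1.3452 = 9961.3 m.

z ≈ 9960 m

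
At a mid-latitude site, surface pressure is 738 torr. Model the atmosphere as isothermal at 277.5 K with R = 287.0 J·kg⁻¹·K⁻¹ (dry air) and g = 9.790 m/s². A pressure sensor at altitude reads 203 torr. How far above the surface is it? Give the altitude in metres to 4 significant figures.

z ≈ 10500 m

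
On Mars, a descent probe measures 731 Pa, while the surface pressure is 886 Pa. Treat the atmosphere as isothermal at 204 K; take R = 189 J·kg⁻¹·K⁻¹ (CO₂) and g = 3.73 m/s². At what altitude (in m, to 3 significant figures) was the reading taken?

z ≈ 1990 m

Scale height: H = RT/g = 189 × 204 / 3.73 = 10337 m.
Invert the barometric formula: z = H ln(P₀/P).
P₀/P = 886/731 = 1.2120; ln(1.2120) = 0.19227.
z = 10337 × 0.19227 = 1987.5 m.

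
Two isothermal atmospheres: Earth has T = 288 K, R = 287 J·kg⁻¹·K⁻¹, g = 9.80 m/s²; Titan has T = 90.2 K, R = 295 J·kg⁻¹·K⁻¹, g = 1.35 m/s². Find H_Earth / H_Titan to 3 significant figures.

H_Earth/H_Titan ≈ 0.428

H = RT/g for each body.
H_Earth = 287 × 288 / 9.80 = 8434.3 m.
H_Titan = 295 × 90.2 / 1.35 = 19710 m.
H_Earth/H_Titan = 8434.3/19710 = 0.42792.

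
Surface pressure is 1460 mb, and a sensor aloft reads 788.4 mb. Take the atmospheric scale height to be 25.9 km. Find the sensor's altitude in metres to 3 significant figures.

Invert the barometric formula: z = H ln(P₀/P).
P₀/P = 1460/788.4 = 1.8519; ln(1.8519) = 0.61621.
z = 25900 × 0.61621 = 15960 m.

z ≈ 16000 m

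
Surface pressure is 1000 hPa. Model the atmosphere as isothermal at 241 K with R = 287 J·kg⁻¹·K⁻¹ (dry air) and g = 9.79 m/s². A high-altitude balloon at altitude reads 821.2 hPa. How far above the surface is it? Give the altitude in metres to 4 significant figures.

Scale height: H = RT/g = 287 × 241 / 9.79 = 7065.1 m.
Invert the barometric formula: z = H ln(P₀/P).
P₀/P = 1000/821.2 = 1.2177; ln(1.2177) = 0.19696.
z = 7065.1 × 0.19696 = 1391.5 m.

z ≈ 1392 m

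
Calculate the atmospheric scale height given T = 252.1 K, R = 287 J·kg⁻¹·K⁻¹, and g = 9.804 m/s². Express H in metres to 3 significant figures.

H ≈ 7380 m

The scale height of an isothermal atmosphere is H = RT/g.
H = 287 × 252.1 / 9.804 = 72353/9.804 = 7379.9 m.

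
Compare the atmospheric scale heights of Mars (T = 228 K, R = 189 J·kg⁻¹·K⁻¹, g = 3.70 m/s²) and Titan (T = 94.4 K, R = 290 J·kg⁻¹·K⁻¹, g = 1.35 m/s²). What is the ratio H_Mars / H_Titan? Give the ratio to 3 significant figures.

H_Mars/H_Titan ≈ 0.574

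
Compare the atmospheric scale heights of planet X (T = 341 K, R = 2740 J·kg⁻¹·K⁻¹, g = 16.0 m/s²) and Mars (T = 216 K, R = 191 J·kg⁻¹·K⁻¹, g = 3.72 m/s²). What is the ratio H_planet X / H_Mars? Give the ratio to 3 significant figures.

H = RT/g for each body.
H_planet X = 2740 × 341 / 16.0 = 58396 m.
H_Mars = 191 × 216 / 3.72 = 11090 m.
H_planet X/H_Mars = 58396/11090 = 5.2656.

H_planet X/H_Mars ≈ 5.27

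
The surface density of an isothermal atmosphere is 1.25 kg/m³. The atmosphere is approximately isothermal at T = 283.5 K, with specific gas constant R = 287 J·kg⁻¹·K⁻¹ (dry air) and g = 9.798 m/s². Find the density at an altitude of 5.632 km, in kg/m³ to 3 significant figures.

Scale height: H = RT/g = 287 × 283.5 / 9.798 = 8304.2 m.
In an isothermal atmosphere, density decays like pressure: ρ = ρ₀ exp(−z/H).
z/H = 5632.0/8304.2 = 0.67821; exp(−0.67821) = 0.50752.
ρ = 1.25 × 0.50752 = 0.63440 kg/m³.

ρ ≈ 0.634 kg/m³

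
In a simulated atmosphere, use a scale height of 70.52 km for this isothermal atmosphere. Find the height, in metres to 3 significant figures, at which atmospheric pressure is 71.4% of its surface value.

Set P/P₀ = exp(−z/H) = 0.714, so z = −H ln(0.714).
−ln(0.714) = 0.33687; z = 70520 × 0.33687 = 23756 m.

z ≈ 23800 m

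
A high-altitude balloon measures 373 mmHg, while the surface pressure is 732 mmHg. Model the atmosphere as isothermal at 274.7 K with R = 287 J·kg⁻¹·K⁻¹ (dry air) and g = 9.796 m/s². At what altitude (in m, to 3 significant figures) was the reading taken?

Scale height: H = RT/g = 287 × 274.7 / 9.796 = 8048.1 m.
Invert the barometric formula: z = H ln(P₀/P).
P₀/P = 732/373 = 1.9625; ln(1.9625) = 0.67422.
z = 8048.1 × 0.67422 = 5426.2 m.

z ≈ 5430 m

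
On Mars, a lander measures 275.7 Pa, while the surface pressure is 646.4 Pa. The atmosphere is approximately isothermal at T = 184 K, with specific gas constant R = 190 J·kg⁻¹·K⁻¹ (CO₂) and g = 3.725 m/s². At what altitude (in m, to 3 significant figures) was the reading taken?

Scale height: H = RT/g = 190 × 184 / 3.725 = 9385.2 m.
Invert the barometric formula: z = H ln(P₀/P).
P₀/P = 646.4/275.7 = 2.3446; ln(2.3446) = 0.85211.
z = 9385.2 × 0.85211 = 7997.2 m.

z ≈ 8000 m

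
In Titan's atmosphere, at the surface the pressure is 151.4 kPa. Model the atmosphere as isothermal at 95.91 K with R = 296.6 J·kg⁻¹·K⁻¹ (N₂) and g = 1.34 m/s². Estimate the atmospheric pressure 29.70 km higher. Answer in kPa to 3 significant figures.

Scale height: H = RT/g = 296.6 × 95.91 / 1.34 = 21229 m.
Barometric formula: P = P₀ exp(−z/H).
z/H = 29700/21229 = 1.3990; exp(−1.3990) = 0.24684.
P = 151.4 × 0.24684 = 37.372 kPa.

P ≈ 37.4 kPa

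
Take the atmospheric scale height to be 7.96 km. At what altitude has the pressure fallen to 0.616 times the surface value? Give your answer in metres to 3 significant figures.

z ≈ 3860 m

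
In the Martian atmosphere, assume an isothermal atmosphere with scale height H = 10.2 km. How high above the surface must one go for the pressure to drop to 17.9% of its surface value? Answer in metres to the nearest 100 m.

Set P/P₀ = exp(−z/H) = 0.179, so z = −H ln(0.179).
−ln(0.179) = 1.7204; z = 10200 × 1.7204 = 17548 m.

z ≈ 17500 m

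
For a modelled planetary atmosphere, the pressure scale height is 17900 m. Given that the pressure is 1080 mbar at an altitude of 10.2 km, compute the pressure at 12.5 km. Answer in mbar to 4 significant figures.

Between two levels, P₂ = P₁ exp(−Δz/H) with Δz = z₂ − z₁.
Δz = 12500 − 10200 = 2300.0 m; Δz/H = 2300.0/17900 = 0.12849.
P₂ = 1080 × exp(−0.12849) = 1080 × 0.87942 = 949.77 mbar.

P ≈ 949.8 mbar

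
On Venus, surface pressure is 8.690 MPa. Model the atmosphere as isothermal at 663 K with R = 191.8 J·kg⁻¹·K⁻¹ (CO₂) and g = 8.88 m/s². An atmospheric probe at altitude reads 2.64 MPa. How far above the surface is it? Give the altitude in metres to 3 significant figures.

z ≈ 17100 m

Scale height: H = RT/g = 191.8 × 663 / 8.88 = 14320 m.
Invert the barometric formula: z = H ln(P₀/P).
P₀/P = 8.690/2.64 = 3.2917; ln(3.2917) = 1.1914.
z = 14320 × 1.1914 = 17061 m.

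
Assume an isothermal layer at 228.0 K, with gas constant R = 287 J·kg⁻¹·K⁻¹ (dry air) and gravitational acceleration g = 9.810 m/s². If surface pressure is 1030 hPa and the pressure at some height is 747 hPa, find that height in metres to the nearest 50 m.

z ≈ 2150 m

Scale height: H = RT/g = 287 × 228.0 / 9.810 = 6670.3 m.
Invert the barometric formula: z = H ln(P₀/P).
P₀/P = 1030/747 = 1.3788; ln(1.3788) = 0.32121.
z = 6670.3 × 0.32121 = 2142.6 m.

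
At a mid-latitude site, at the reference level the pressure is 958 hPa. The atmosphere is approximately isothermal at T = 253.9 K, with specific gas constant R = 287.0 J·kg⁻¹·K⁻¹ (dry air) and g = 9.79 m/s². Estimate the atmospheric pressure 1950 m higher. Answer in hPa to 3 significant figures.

P ≈ 737 hPa

Scale height: H = RT/g = 287.0 × 253.9 / 9.79 = 7443.2 m.
Barometric formula: P = P₀ exp(−z/H).
z/H = 1950.0/7443.2 = 0.26198; exp(−0.26198) = 0.76953.
P = 958 × 0.76953 = 737.21 hPa.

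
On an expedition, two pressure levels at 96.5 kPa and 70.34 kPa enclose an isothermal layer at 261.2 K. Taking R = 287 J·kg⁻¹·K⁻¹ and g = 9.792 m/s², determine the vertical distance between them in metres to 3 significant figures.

Δz ≈ 2420 m

Hypsometric equation: Δz = (R T̄/g) ln(P₁/P₂).
R T̄/g = 287 × 261.2 / 9.792 = 7655.7 m.
ln(96.5/70.34) = ln(1.3719) = 0.31620.
Δz = 7655.7 × 0.31620 = 2420.7 m.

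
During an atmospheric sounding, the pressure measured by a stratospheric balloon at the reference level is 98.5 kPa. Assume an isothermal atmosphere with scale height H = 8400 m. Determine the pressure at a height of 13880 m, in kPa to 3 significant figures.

Barometric formula: P = P₀ exp(−z/H).
z/H = 13880/8400.0 = 1.6524; exp(−1.6524) = 0.19159.
P = 98.5 × 0.19159 = 18.872 kPa.

P ≈ 18.9 kPa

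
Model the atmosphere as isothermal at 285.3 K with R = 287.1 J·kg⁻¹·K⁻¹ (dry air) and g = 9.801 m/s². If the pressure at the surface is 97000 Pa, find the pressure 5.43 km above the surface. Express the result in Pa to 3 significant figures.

P ≈ 50700 Pa

Scale height: H = RT/g = 287.1 × 285.3 / 9.801 = 8357.3 m.
Barometric formula: P = P₀ exp(−z/H).
z/H = 5430.0/8357.3 = 0.64973; exp(−0.64973) = 0.52219.
P = 97000 × 0.52219 = 50652 Pa.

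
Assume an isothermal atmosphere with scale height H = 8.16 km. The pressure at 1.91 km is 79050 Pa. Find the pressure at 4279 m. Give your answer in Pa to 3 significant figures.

Between two levels, P₂ = P₁ exp(−Δz/H) with Δz = z₂ − z₁.
Δz = 4279.0 − 1910.0 = 2369.0 m; Δz/H = 2369.0/8160.0 = 0.29032.
P₂ = 79050 × exp(−0.29032) = 79050 × 0.74802 = 59131 Pa.

P ≈ 59100 Pa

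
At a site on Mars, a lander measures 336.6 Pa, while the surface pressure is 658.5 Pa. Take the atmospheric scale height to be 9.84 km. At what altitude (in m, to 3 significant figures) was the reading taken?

Invert the barometric formula: z = H ln(P₀/P).
P₀/P = 658.5/336.6 = 1.9563; ln(1.9563) = 0.67105.
z = 9840.0 × 0.67105 = 6603.1 m.

z ≈ 6600 m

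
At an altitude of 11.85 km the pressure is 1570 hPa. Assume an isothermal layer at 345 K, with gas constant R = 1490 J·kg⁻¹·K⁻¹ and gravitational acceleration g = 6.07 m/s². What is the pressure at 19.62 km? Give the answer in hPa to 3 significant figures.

P ≈ 1430 hPa

Scale height: H = RT/g = 1490 × 345 / 6.07 = 84687 m.
Between two levels, P₂ = P₁ exp(−Δz/H) with Δz = z₂ − z₁.
Δz = 19620 − 11850 = 7770.0 m; Δz/H = 7770.0/84687 = 0.091750.
P₂ = 1570 × exp(−0.091750) = 1570 × 0.91233 = 1432.4 hPa.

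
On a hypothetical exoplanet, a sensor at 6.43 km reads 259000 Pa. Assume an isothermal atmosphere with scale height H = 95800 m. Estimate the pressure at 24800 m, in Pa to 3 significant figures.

P ≈ 214000 Pa

Between two levels, P₂ = P₁ exp(−Δz/H) with Δz = z₂ − z₁.
Δz = 24800 − 6430.0 = 18370 m; Δz/H = 18370/95800 = 0.19175.
P₂ = 259000 × exp(−0.19175) = 259000 × 0.82551 = 213810 Pa.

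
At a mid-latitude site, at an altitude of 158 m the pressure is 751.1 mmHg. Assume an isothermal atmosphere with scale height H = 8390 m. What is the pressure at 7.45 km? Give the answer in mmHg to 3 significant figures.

P ≈ 315 mmHg

Between two levels, P₂ = P₁ exp(−Δz/H) with Δz = z₂ − z₁.
Δz = 7450.0 − 158.00 = 7292.0 m; Δz/H = 7292.0/8390.0 = 0.86913.
P₂ = 751.1 × exp(−0.86913) = 751.1 × 0.41932 = 314.95 mmHg.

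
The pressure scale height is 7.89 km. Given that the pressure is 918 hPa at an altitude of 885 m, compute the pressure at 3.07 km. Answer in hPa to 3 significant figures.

P ≈ 696 hPa

Between two levels, P₂ = P₁ exp(−Δz/H) with Δz = z₂ − z₁.
Δz = 3070.0 − 885.00 = 2185.0 m; Δz/H = 2185.0/7890.0 = 0.27693.
P₂ = 918 × exp(−0.27693) = 918 × 0.75811 = 695.94 hPa.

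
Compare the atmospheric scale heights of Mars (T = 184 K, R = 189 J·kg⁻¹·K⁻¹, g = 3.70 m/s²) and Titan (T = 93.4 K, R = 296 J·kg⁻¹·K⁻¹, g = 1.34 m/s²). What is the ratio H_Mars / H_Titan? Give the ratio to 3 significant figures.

H_Mars/H_Titan ≈ 0.456

H = RT/g for each body.
H_Mars = 189 × 184 / 3.70 = 9398.9 m.
H_Titan = 296 × 93.4 / 1.34 = 20632 m.
H_Mars/H_Titan = 9398.9/20632 = 0.45555.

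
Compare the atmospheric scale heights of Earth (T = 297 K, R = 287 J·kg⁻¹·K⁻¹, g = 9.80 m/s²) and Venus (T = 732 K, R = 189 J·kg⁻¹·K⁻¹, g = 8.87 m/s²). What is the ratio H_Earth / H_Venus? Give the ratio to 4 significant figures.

H = RT/g for each body.
H_Earth = 287 × 297 / 9.80 = 8697.9 m.
H_Venus = 189 × 732 / 8.87 = 15597 m.
H_Earth/H_Venus = 8697.9/15597 = 0.55766.

H_Earth/H_Venus ≈ 0.5577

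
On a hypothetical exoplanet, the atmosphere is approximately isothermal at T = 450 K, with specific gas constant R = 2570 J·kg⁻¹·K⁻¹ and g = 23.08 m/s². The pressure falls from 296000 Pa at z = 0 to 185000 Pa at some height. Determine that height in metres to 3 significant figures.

z ≈ 23600 m

Scale height: H = RT/g = 2570 × 450 / 23.08 = 50108 m.
Invert the barometric formula: z = H ln(P₀/P).
P₀/P = 296000/185000 = 1.6000; ln(1.6000) = 0.47000.
z = 50108 × 0.47000 = 23551 m.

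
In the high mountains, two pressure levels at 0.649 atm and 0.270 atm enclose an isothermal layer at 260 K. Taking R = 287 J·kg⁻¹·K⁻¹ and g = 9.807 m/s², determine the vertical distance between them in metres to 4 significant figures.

Δz ≈ 6673 m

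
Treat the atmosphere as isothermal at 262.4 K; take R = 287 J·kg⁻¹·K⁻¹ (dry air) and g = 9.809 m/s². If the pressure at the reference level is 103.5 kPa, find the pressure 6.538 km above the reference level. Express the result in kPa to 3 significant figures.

P ≈ 44.2 kPa

Scale height: H = RT/g = 287 × 262.4 / 9.809 = 7677.5 m.
Barometric formula: P = P₀ exp(−z/H).
z/H = 6538.0/7677.5 = 0.85158; exp(−0.85158) = 0.42674.
P = 103.5 × 0.42674 = 44.168 kPa.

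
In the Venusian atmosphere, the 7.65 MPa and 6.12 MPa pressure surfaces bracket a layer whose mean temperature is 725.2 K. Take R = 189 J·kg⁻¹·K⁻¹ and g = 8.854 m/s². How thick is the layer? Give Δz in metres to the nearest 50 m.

Δz ≈ 3450 m

Hypsometric equation: Δz = (R T̄/g) ln(P₁/P₂).
R T̄/g = 189 × 725.2 / 8.854 = 15480 m.
ln(7.65/6.12) = ln(1.2500) = 0.22314.
Δz = 15480 × 0.22314 = 3454.2 m.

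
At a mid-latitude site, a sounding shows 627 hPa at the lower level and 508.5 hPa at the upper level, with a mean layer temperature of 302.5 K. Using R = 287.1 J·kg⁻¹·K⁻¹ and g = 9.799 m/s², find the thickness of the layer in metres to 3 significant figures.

Hypsometric equation: Δz = (R T̄/g) ln(P₁/P₂).
R T̄/g = 287.1 × 302.5 / 9.799 = 8862.9 m.
ln(627/508.5) = ln(1.2330) = 0.20945.
Δz = 8862.9 × 0.20945 = 1856.3 m.

Δz ≈ 1860 m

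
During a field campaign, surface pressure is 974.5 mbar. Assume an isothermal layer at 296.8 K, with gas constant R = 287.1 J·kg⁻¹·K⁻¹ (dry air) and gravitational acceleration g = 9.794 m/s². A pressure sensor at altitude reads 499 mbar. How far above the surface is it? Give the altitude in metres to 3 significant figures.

Scale height: H = RT/g = 287.1 × 296.8 / 9.794 = 8700.4 m.
Invert the barometric formula: z = H ln(P₀/P).
P₀/P = 974.5/499 = 1.9529; ln(1.9529) = 0.66932.
z = 8700.4 × 0.66932 = 5823.4 m.

z ≈ 5820 m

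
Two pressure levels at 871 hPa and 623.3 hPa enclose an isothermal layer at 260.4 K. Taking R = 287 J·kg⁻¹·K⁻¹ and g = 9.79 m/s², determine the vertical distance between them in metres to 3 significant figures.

Δz ≈ 2550 m

Hypsometric equation: Δz = (R T̄/g) ln(P₁/P₂).
R T̄/g = 287 × 260.4 / 9.79 = 7633.8 m.
ln(871/623.3) = ln(1.3974) = 0.33461.
Δz = 7633.8 × 0.33461 = 2554.3 m.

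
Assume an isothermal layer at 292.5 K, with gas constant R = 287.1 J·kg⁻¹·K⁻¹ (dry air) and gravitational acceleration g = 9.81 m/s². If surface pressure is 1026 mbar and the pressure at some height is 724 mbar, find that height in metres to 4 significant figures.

z ≈ 2984 m

Scale height: H = RT/g = 287.1 × 292.5 / 9.81 = 8560.3 m.
Invert the barometric formula: z = H ln(P₀/P).
P₀/P = 1026/724 = 1.4171; ln(1.4171) = 0.34861.
z = 8560.3 × 0.34861 = 2984.2 m.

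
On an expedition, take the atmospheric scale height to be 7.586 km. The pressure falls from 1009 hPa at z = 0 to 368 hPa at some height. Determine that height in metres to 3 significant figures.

z ≈ 7650 m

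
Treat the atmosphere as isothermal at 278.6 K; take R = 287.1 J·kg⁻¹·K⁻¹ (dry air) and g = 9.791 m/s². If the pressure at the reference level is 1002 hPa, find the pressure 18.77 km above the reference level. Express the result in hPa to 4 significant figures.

Scale height: H = RT/g = 287.1 × 278.6 / 9.791 = 8169.3 m.
Barometric formula: P = P₀ exp(−z/H).
z/H = 18770/8169.3 = 2.2976; exp(−2.2976) = 0.10050.
P = 1002 × 0.10050 = 100.70 hPa.

P ≈ 100.7 hPa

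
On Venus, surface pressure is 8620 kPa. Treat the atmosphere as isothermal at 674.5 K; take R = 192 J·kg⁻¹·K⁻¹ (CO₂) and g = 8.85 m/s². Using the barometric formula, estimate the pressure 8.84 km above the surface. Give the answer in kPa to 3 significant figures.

Scale height: H = RT/g = 192 × 674.5 / 8.85 = 14633 m.
Barometric formula: P = P₀ exp(−z/H).
z/H = 8840.0/14633 = 0.60411; exp(−0.60411) = 0.54656.
P = 8620 × 0.54656 = 4711.3 kPa.

P ≈ 4710 kPa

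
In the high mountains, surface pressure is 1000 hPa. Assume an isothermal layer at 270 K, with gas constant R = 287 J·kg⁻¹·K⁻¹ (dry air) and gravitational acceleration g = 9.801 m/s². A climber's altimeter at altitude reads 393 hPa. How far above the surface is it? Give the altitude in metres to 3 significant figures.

Scale height: H = RT/g = 287 × 270 / 9.801 = 7906.3 m.
Invert the barometric formula: z = H ln(P₀/P).
P₀/P = 1000/393 = 2.5445; ln(2.5445) = 0.93393.
z = 7906.3 × 0.93393 = 7383.9 m.

z ≈ 7380 m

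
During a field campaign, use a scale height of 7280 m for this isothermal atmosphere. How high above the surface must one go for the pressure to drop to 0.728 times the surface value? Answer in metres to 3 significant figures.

z ≈ 2310 m

Set P/P₀ = exp(−z/H) = 0.728, so z = −H ln(0.728).
−ln(0.728) = 0.31745; z = 7280.0 × 0.31745 = 2311.0 m.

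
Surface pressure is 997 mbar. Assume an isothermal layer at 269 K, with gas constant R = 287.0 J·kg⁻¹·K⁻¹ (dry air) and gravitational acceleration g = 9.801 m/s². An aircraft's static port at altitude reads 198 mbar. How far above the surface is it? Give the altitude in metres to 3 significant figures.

Scale height: H = RT/g = 287.0 × 269 / 9.801 = 7877.1 m.
Invert the barometric formula: z = H ln(P₀/P).
P₀/P = 997/198 = 5.0354; ln(5.0354) = 1.6165.
z = 7877.1 × 1.6165 = 12733 m.

z ≈ 12700 m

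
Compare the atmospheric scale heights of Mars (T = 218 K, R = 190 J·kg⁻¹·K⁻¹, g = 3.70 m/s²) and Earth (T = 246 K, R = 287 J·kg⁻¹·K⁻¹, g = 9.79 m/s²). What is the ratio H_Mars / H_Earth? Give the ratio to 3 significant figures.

H_Mars/H_Earth ≈ 1.55

H = RT/g for each body.
H_Mars = 190 × 218 / 3.70 = 11195 m.
H_Earth = 287 × 246 / 9.79 = 7211.6 m.
H_Mars/H_Earth = 11195/7211.6 = 1.5524.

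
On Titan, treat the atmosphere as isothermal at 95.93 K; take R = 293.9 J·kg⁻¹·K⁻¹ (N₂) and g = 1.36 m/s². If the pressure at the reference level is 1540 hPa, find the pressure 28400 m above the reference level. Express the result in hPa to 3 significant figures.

P ≈ 391 hPa

Scale height: H = RT/g = 293.9 × 95.93 / 1.36 = 20731 m.
Barometric formula: P = P₀ exp(−z/H).
z/H = 28400/20731 = 1.3699; exp(−1.3699) = 0.25413.
P = 1540 × 0.25413 = 391.36 hPa.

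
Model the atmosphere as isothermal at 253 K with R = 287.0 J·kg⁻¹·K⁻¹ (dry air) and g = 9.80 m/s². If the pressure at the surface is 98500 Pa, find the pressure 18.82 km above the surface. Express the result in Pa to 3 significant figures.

P ≈ 7770 Pa

Scale height: H = RT/g = 287.0 × 253 / 9.80 = 7409.3 m.
Barometric formula: P = P₀ exp(−z/H).
z/H = 18820/7409.3 = 2.5401; exp(−2.5401) = 0.078859.
P = 98500 × 0.078859 = 7767.6 Pa.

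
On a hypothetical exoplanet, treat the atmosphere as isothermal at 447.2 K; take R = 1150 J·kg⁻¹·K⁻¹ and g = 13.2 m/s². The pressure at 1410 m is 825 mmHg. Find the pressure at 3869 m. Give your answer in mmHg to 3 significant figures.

Scale height: H = RT/g = 1150 × 447.2 / 13.2 = 38961 m.
Between two levels, P₂ = P₁ exp(−Δz/H) with Δz = z₂ − z₁.
Δz = 3869.0 − 1410.0 = 2459.0 m; Δz/H = 2459.0/38961 = 0.063114.
P₂ = 825 × exp(−0.063114) = 825 × 0.93884 = 774.54 mmHg.

P ≈ 775 mmHg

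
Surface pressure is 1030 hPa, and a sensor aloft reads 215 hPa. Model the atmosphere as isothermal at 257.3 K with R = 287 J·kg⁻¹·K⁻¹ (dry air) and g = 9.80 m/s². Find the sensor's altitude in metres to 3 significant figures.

Scale height: H = RT/g = 287 × 257.3 / 9.80 = 7535.2 m.
Invert the barometric formula: z = H ln(P₀/P).
P₀/P = 1030/215 = 4.7907; ln(4.7907) = 1.5667.
z = 7535.2 × 1.5667 = 11805 m.

z ≈ 11800 m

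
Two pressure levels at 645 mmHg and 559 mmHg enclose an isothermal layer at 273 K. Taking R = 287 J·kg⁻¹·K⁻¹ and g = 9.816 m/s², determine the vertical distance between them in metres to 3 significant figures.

Hypsometric equation: Δz = (R T̄/g) ln(P₁/P₂).
R T̄/g = 287 × 273 / 9.816 = 7982.0 m.
ln(645/559) = ln(1.1538) = 0.14306.
Δz = 7982.0 × 0.14306 = 1141.9 m.

Δz ≈ 1140 m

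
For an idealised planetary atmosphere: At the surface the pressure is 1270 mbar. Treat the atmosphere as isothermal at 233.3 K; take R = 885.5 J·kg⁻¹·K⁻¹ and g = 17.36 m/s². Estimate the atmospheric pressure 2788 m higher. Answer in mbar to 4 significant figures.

Scale height: H = RT/g = 885.5 × 233.3 / 17.36 = 11900 m.
Barometric formula: P = P₀ exp(−z/H).
z/H = 2788.0/11900 = 0.23429; exp(−0.23429) = 0.79113.
P = 1270 × 0.79113 = 1004.7 mbar.

P ≈ 1005 mbar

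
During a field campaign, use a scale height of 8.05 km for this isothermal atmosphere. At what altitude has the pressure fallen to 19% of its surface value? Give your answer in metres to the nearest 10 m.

z ≈ 13370 m

Set P/P₀ = exp(−z/H) = 0.19, so z = −H ln(0.19).
−ln(0.19) = 1.6607; z = 8050.0 × 1.6607 = 13369 m.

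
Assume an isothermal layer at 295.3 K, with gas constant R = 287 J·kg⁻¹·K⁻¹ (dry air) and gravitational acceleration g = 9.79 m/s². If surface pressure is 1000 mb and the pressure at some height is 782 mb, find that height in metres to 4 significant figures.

z ≈ 2129 m

Scale height: H = RT/g = 287 × 295.3 / 9.79 = 8656.9 m.
Invert the barometric formula: z = H ln(P₀/P).
P₀/P = 1000/782 = 1.2788; ln(1.2788) = 0.24592.
z = 8656.9 × 0.24592 = 2128.9 m.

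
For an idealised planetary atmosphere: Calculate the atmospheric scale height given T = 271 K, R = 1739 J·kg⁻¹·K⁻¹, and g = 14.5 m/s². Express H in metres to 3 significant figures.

The scale height of an isothermal atmosphere is H = RT/g.
H = 1739 × 271 / 14.5 = 471270/14.5 = 32501 m.

H ≈ 32500 m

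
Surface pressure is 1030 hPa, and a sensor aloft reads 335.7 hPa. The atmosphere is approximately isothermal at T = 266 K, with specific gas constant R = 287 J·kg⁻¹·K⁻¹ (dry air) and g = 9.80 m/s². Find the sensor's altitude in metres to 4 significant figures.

Scale height: H = RT/g = 287 × 266 / 9.80 = 7790.0 m.
Invert the barometric formula: z = H ln(P₀/P).
P₀/P = 1030/335.7 = 3.0682; ln(3.0682) = 1.1211.
z = 7790.0 × 1.1211 = 8733.4 m.

z ≈ 8733 m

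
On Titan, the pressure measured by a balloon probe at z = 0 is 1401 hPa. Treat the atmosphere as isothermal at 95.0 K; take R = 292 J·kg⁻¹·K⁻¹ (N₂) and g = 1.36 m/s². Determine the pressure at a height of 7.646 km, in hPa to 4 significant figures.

Scale height: H = RT/g = 292 × 95.0 / 1.36 = 20397 m.
Barometric formula: P = P₀ exp(−z/H).
z/H = 7646.0/20397 = 0.37486; exp(−0.37486) = 0.68739.
P = 1401 × 0.68739 = 963.03 hPa.

P ≈ 963.0 hPa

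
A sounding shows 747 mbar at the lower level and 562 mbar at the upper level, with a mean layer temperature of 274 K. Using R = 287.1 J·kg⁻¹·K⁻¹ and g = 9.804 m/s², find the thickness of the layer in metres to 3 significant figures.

Δz ≈ 2280 m

Hypsometric equation: Δz = (R T̄/g) ln(P₁/P₂).
R T̄/g = 287.1 × 274 / 9.804 = 8023.8 m.
ln(747/562) = ln(1.3292) = 0.28458.
Δz = 8023.8 × 0.28458 = 2283.4 m.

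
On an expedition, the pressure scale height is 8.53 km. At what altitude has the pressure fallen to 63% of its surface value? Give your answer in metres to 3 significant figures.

Set P/P₀ = exp(−z/H) = 0.63, so z = −H ln(0.63).
−ln(0.63) = 0.46204; z = 8530.0 × 0.46204 = 3941.2 m.

z ≈ 3940 m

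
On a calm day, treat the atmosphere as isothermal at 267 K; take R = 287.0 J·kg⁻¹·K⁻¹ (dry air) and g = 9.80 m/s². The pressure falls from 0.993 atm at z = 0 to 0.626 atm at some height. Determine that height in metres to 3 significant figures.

Scale height: H = RT/g = 287.0 × 267 / 9.80 = 7819.3 m.
Invert the barometric formula: z = H ln(P₀/P).
P₀/P = 0.993/0.626 = 1.5863; ln(1.5863) = 0.46140.
z = 7819.3 × 0.46140 = 3607.8 m.

z ≈ 3610 m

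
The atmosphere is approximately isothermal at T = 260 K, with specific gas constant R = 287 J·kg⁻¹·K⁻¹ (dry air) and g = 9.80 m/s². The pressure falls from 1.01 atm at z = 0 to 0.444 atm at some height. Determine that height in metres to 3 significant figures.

z ≈ 6260 m

Scale height: H = RT/g = 287 × 260 / 9.80 = 7614.3 m.
Invert the barometric formula: z = H ln(P₀/P).
P₀/P = 1.01/0.444 = 2.2748; ln(2.2748) = 0.82189.
z = 7614.3 × 0.82189 = 6258.1 m.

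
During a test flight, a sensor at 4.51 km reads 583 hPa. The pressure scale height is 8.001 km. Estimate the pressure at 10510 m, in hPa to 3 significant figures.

P ≈ 275 hPa

Between two levels, P₂ = P₁ exp(−Δz/H) with Δz = z₂ − z₁.
Δz = 10510 − 4510.0 = 6000.0 m; Δz/H = 6000.0/8001.0 = 0.74991.
P₂ = 583 × exp(−0.74991) = 583 × 0.47241 = 275.42 hPa.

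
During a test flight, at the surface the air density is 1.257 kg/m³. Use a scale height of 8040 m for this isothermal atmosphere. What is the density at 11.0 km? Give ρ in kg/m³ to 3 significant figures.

ρ ≈ 0.320 kg/m³

In an isothermal atmosphere, density decays like pressure: ρ = ρ₀ exp(−z/H).
z/H = 11000/8040.0 = 1.3682; exp(−1.3682) = 0.25456.
ρ = 1.257 × 0.25456 = 0.31998 kg/m³.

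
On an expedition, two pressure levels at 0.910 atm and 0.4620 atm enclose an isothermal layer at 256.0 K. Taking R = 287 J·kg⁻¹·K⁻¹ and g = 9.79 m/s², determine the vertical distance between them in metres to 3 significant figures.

Δz ≈ 5090 m

Hypsometric equation: Δz = (R T̄/g) ln(P₁/P₂).
R T̄/g = 287 × 256.0 / 9.79 = 7504.8 m.
ln(0.910/0.4620) = ln(1.9697) = 0.67788.
Δz = 7504.8 × 0.67788 = 5087.4 m.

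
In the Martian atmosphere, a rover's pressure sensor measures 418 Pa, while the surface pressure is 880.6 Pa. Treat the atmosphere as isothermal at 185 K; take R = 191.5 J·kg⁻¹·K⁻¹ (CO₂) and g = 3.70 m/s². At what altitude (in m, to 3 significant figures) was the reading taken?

z ≈ 7130 m

Scale height: H = RT/g = 191.5 × 185 / 3.70 = 9575.0 m.
Invert the barometric formula: z = H ln(P₀/P).
P₀/P = 880.6/418 = 2.1067; ln(2.1067) = 0.74512.
z = 9575.0 × 0.74512 = 7134.5 m.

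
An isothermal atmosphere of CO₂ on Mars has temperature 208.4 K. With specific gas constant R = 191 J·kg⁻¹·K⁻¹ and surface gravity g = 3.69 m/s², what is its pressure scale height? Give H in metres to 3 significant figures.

H ≈ 10800 m

The scale height of an isothermal atmosphere is H = RT/g.
H = 191 × 208.4 / 3.69 = 39804/3.69 = 10787 m.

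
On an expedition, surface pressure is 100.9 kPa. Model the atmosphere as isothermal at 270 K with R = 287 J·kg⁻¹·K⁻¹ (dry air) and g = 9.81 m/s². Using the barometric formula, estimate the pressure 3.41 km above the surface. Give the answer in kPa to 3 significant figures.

P ≈ 65.5 kPa

Scale height: H = RT/g = 287 × 270 / 9.81 = 7899.1 m.
Barometric formula: P = P₀ exp(−z/H).
z/H = 3410.0/7899.1 = 0.43169; exp(−0.43169) = 0.64941.
P = 100.9 × 0.64941 = 65.525 kPa.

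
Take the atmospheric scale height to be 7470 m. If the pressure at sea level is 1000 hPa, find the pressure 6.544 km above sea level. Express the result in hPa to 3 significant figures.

P ≈ 416 hPa

Barometric formula: P = P₀ exp(−z/H).
z/H = 6544.0/7470.0 = 0.87604; exp(−0.87604) = 0.41643.
P = 1000 × 0.41643 = 416.43 hPa.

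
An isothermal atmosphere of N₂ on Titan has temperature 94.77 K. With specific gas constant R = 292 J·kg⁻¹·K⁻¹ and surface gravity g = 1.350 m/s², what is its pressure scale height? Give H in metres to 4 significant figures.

H ≈ 20500 m

The scale height of an isothermal atmosphere is H = RT/g.
H = 292 × 94.77 / 1.350 = 27673/1.350 = 20499 m.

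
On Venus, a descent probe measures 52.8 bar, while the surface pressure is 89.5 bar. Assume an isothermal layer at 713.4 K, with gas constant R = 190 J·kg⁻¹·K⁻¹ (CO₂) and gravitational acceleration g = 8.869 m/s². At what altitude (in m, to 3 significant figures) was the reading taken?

z ≈ 8070 m

Scale height: H = RT/g = 190 × 713.4 / 8.869 = 15283 m.
Invert the barometric formula: z = H ln(P₀/P).
P₀/P = 89.5/52.8 = 1.6951; ln(1.6951) = 0.52774.
z = 15283 × 0.52774 = 8065.5 m.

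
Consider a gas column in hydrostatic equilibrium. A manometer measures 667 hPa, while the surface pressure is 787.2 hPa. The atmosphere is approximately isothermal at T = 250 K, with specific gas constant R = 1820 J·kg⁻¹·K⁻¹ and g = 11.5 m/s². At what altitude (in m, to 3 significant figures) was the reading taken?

Scale height: H = RT/g = 1820 × 250 / 11.5 = 39565 m.
Invert the barometric formula: z = H ln(P₀/P).
P₀/P = 787.2/667 = 1.1802; ln(1.1802) = 0.16568.
z = 39565 × 0.16568 = 6555.1 m.

z ≈ 6560 m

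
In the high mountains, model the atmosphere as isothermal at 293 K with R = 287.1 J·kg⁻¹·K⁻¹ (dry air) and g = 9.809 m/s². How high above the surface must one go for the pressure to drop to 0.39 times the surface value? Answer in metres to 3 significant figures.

z ≈ 8080 m

Scale height: H = RT/g = 287.1 × 293 / 9.809 = 8575.8 m.
Set P/P₀ = exp(−z/H) = 0.39, so z = −H ln(0.39).
−ln(0.39) = 0.94161; z = 8575.8 × 0.94161 = 8075.1 m.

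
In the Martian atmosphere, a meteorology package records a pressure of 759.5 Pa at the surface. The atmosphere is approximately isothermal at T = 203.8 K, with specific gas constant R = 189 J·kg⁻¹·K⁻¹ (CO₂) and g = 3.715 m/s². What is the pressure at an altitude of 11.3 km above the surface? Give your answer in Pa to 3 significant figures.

P ≈ 255 Pa

Scale height: H = RT/g = 189 × 203.8 / 3.715 = 10368 m.
Barometric formula: P = P₀ exp(−z/H).
z/H = 11300/10368 = 1.0899; exp(−1.0899) = 0.33625.
P = 759.5 × 0.33625 = 255.38 Pa.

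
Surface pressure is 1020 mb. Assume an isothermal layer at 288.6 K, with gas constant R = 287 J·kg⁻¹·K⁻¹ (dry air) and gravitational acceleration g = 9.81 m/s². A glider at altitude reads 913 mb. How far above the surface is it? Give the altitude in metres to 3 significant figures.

z ≈ 936 m

Scale height: H = RT/g = 287 × 288.6 / 9.81 = 8443.2 m.
Invert the barometric formula: z = H ln(P₀/P).
P₀/P = 1020/913 = 1.1172; ln(1.1172) = 0.11083.
z = 8443.2 × 0.11083 = 935.76 m.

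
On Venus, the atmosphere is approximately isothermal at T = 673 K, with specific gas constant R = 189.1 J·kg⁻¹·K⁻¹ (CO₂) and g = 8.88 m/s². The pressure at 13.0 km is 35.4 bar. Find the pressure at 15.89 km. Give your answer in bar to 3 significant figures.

P ≈ 28.9 bar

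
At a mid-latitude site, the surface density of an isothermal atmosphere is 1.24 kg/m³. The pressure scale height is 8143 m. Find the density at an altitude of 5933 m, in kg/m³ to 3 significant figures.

ρ ≈ 0.598 kg/m³

In an isothermal atmosphere, density decays like pressure: ρ = ρ₀ exp(−z/H).
z/H = 5933.0/8143.0 = 0.72860; exp(−0.72860) = 0.48258.
ρ = 1.24 × 0.48258 = 0.59840 kg/m³.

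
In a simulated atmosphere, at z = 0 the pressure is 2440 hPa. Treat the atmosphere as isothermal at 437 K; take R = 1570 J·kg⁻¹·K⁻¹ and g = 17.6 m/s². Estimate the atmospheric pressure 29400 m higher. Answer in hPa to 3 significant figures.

P ≈ 1150 hPa

Scale height: H = RT/g = 1570 × 437 / 17.6 = 38982 m.
Barometric formula: P = P₀ exp(−z/H).
z/H = 29400/38982 = 0.75419; exp(−0.75419) = 0.47039.
P = 2440 × 0.47039 = 1147.8 hPa.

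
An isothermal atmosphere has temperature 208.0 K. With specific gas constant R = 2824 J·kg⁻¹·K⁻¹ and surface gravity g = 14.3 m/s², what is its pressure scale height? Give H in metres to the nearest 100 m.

The scale height of an isothermal atmosphere is H = RT/g.
H = 2824 × 208.0 / 14.3 = 587390/14.3 = 41076 m.

H ≈ 41100 m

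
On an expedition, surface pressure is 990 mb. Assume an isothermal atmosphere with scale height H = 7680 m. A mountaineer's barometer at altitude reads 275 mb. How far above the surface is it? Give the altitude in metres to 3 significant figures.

z ≈ 9840 m

Invert the barometric formula: z = H ln(P₀/P).
P₀/P = 990/275 = 3.6000; ln(3.6000) = 1.2809.
z = 7680.0 × 1.2809 = 9837.3 m.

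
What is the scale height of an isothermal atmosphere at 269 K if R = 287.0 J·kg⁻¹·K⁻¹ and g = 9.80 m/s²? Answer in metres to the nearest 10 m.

H ≈ 7880 m

The scale height of an isothermal atmosphere is H = RT/g.
H = 287.0 × 269 / 9.80 = 77203/9.80 = 7877.9 m.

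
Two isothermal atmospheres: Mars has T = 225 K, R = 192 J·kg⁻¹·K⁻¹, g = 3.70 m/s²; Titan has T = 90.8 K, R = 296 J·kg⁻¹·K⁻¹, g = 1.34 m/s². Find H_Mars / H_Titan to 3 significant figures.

H = RT/g for each body.
H_Mars = 192 × 225 / 3.70 = 11676 m.
H_Titan = 296 × 90.8 / 1.34 = 20057 m.
H_Mars/H_Titan = 11676/20057 = 0.58214.

H_Mars/H_Titan ≈ 0.582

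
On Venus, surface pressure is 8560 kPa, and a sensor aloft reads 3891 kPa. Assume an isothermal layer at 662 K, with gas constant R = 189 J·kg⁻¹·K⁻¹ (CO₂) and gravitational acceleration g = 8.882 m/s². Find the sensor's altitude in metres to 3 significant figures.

Scale height: H = RT/g = 189 × 662 / 8.882 = 14087 m.
Invert the barometric formula: z = H ln(P₀/P).
P₀/P = 8560/3891 = 2.1999; ln(2.1999) = 0.78841.
z = 14087 × 0.78841 = 11106 m.

z ≈ 11100 m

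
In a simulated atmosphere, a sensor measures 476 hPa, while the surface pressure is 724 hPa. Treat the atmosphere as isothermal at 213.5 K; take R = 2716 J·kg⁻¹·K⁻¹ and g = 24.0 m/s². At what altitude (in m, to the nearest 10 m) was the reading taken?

z ≈ 10130 m

Scale height: H = RT/g = 2716 × 213.5 / 24.0 = 24161 m.
Invert the barometric formula: z = H ln(P₀/P).
P₀/P = 724/476 = 1.5210; ln(1.5210) = 0.41937.
z = 24161 × 0.41937 = 10132 m.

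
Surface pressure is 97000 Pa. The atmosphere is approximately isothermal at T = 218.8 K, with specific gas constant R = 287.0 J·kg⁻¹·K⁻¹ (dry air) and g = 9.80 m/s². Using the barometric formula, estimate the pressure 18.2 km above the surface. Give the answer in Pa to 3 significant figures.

Scale height: H = RT/g = 287.0 × 218.8 / 9.80 = 6407.7 m.
Barometric formula: P = P₀ exp(−z/H).
z/H = 18200/6407.7 = 2.8403; exp(−2.8403) = 0.058408.
P = 97000 × 0.058408 = 5665.6 Pa.

P ≈ 5670 Pa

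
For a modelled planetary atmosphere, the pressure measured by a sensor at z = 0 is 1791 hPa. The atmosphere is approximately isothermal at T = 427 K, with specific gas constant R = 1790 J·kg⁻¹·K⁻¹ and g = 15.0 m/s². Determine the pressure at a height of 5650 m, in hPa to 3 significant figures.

P ≈ 1600 hPa

Scale height: H = RT/g = 1790 × 427 / 15.0 = 50955 m.
Barometric formula: P = P₀ exp(−z/H).
z/H = 5650.0/50955 = 0.11088; exp(−0.11088) = 0.89505.
P = 1791 × 0.89505 = 1603.0 hPa.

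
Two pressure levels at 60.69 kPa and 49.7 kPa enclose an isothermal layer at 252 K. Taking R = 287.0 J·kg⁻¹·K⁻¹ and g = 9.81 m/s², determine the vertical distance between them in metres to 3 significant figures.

Δz ≈ 1470 m

Hypsometric equation: Δz = (R T̄/g) ln(P₁/P₂).
R T̄/g = 287.0 × 252 / 9.81 = 7372.5 m.
ln(60.69/49.7) = ln(1.2211) = 0.19975.
Δz = 7372.5 × 0.19975 = 1472.7 m.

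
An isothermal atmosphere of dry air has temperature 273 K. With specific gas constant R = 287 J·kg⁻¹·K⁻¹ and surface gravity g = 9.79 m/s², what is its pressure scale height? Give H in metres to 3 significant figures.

The scale height of an isothermal atmosphere is H = RT/g.
H = 287 × 273 / 9.79 = 78351/9.79 = 8003.2 m.

H ≈ 8000 m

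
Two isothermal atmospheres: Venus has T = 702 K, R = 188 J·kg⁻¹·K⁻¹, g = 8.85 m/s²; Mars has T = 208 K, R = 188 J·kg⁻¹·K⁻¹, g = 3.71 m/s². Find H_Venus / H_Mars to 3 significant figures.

H_Venus/H_Mars ≈ 1.41

H = RT/g for each body.
H_Venus = 188 × 702 / 8.85 = 14913 m.
H_Mars = 188 × 208 / 3.71 = 10540 m.
H_Venus/H_Mars = 14913/10540 = 1.4149.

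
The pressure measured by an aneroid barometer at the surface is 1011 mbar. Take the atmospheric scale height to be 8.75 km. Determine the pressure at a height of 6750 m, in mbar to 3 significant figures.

Barometric formula: P = P₀ exp(−z/H).
z/H = 6750.0/8750.0 = 0.77143; exp(−0.77143) = 0.46235.
P = 1011 × 0.46235 = 467.44 mbar.

P ≈ 467 mbar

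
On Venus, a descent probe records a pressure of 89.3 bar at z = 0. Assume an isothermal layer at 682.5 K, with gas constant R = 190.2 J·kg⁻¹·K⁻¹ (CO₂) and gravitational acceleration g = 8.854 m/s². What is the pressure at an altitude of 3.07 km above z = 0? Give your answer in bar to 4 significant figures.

P ≈ 72.43 bar

Scale height: H = RT/g = 190.2 × 682.5 / 8.854 = 14661 m.
Barometric formula: P = P₀ exp(−z/H).
z/H = 3070.0/14661 = 0.20940; exp(−0.20940) = 0.81107.
P = 89.3 × 0.81107 = 72.429 bar.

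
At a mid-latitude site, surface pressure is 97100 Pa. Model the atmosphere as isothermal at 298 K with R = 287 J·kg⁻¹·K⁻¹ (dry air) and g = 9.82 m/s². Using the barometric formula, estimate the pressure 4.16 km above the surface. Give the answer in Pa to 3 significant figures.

P ≈ 60200 Pa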